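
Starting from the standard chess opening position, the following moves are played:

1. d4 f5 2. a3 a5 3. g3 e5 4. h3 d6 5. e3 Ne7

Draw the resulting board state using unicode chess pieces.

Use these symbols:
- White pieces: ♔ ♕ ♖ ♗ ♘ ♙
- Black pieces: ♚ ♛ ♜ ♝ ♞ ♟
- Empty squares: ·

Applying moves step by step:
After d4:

♜ ♞ ♝ ♛ ♚ ♝ ♞ ♜
♟ ♟ ♟ ♟ ♟ ♟ ♟ ♟
· · · · · · · ·
· · · · · · · ·
· · · ♙ · · · ·
· · · · · · · ·
♙ ♙ ♙ · ♙ ♙ ♙ ♙
♖ ♘ ♗ ♕ ♔ ♗ ♘ ♖


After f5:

♜ ♞ ♝ ♛ ♚ ♝ ♞ ♜
♟ ♟ ♟ ♟ ♟ · ♟ ♟
· · · · · · · ·
· · · · · ♟ · ·
· · · ♙ · · · ·
· · · · · · · ·
♙ ♙ ♙ · ♙ ♙ ♙ ♙
♖ ♘ ♗ ♕ ♔ ♗ ♘ ♖


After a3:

♜ ♞ ♝ ♛ ♚ ♝ ♞ ♜
♟ ♟ ♟ ♟ ♟ · ♟ ♟
· · · · · · · ·
· · · · · ♟ · ·
· · · ♙ · · · ·
♙ · · · · · · ·
· ♙ ♙ · ♙ ♙ ♙ ♙
♖ ♘ ♗ ♕ ♔ ♗ ♘ ♖


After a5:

♜ ♞ ♝ ♛ ♚ ♝ ♞ ♜
· ♟ ♟ ♟ ♟ · ♟ ♟
· · · · · · · ·
♟ · · · · ♟ · ·
· · · ♙ · · · ·
♙ · · · · · · ·
· ♙ ♙ · ♙ ♙ ♙ ♙
♖ ♘ ♗ ♕ ♔ ♗ ♘ ♖


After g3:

♜ ♞ ♝ ♛ ♚ ♝ ♞ ♜
· ♟ ♟ ♟ ♟ · ♟ ♟
· · · · · · · ·
♟ · · · · ♟ · ·
· · · ♙ · · · ·
♙ · · · · · ♙ ·
· ♙ ♙ · ♙ ♙ · ♙
♖ ♘ ♗ ♕ ♔ ♗ ♘ ♖


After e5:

♜ ♞ ♝ ♛ ♚ ♝ ♞ ♜
· ♟ ♟ ♟ · · ♟ ♟
· · · · · · · ·
♟ · · · ♟ ♟ · ·
· · · ♙ · · · ·
♙ · · · · · ♙ ·
· ♙ ♙ · ♙ ♙ · ♙
♖ ♘ ♗ ♕ ♔ ♗ ♘ ♖


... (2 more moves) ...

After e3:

♜ ♞ ♝ ♛ ♚ ♝ ♞ ♜
· ♟ ♟ · · · ♟ ♟
· · · ♟ · · · ·
♟ · · · ♟ ♟ · ·
· · · ♙ · · · ·
♙ · · · ♙ · ♙ ♙
· ♙ ♙ · · ♙ · ·
♖ ♘ ♗ ♕ ♔ ♗ ♘ ♖


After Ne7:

♜ ♞ ♝ ♛ ♚ ♝ · ♜
· ♟ ♟ · ♞ · ♟ ♟
· · · ♟ · · · ·
♟ · · · ♟ ♟ · ·
· · · ♙ · · · ·
♙ · · · ♙ · ♙ ♙
· ♙ ♙ · · ♙ · ·
♖ ♘ ♗ ♕ ♔ ♗ ♘ ♖



  a b c d e f g h
  ─────────────────
8│♜ ♞ ♝ ♛ ♚ ♝ · ♜│8
7│· ♟ ♟ · ♞ · ♟ ♟│7
6│· · · ♟ · · · ·│6
5│♟ · · · ♟ ♟ · ·│5
4│· · · ♙ · · · ·│4
3│♙ · · · ♙ · ♙ ♙│3
2│· ♙ ♙ · · ♙ · ·│2
1│♖ ♘ ♗ ♕ ♔ ♗ ♘ ♖│1
  ─────────────────
  a b c d e f g h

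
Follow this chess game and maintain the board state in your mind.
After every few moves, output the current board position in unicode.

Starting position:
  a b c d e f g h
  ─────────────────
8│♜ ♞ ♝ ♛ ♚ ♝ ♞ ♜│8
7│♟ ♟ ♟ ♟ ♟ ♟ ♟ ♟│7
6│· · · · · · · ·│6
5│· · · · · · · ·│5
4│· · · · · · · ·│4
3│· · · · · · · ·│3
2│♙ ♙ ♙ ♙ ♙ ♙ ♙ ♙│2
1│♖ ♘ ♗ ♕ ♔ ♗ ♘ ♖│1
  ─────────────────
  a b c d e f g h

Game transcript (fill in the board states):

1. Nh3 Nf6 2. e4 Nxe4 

  a b c d e f g h
  ─────────────────
8│♜ ♞ ♝ ♛ ♚ ♝ · ♜│8
7│♟ ♟ ♟ ♟ ♟ ♟ ♟ ♟│7
6│· · · · · · · ·│6
5│· · · · · · · ·│5
4│· · · · ♞ · · ·│4
3│· · · · · · · ♘│3
2│♙ ♙ ♙ ♙ · ♙ ♙ ♙│2
1│♖ ♘ ♗ ♕ ♔ ♗ · ♖│1
  ─────────────────
  a b c d e f g h

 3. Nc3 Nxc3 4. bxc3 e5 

  a b c d e f g h
  ─────────────────
8│♜ ♞ ♝ ♛ ♚ ♝ · ♜│8
7│♟ ♟ ♟ ♟ · ♟ ♟ ♟│7
6│· · · · · · · ·│6
5│· · · · ♟ · · ·│5
4│· · · · · · · ·│4
3│· · ♙ · · · · ♘│3
2│♙ · ♙ ♙ · ♙ ♙ ♙│2
1│♖ · ♗ ♕ ♔ ♗ · ♖│1
  ─────────────────
  a b c d e f g h

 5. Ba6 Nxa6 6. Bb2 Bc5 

  a b c d e f g h
  ─────────────────
8│♜ · ♝ ♛ ♚ · · ♜│8
7│♟ ♟ ♟ ♟ · ♟ ♟ ♟│7
6│♞ · · · · · · ·│6
5│· · ♝ · ♟ · · ·│5
4│· · · · · · · ·│4
3│· · ♙ · · · · ♘│3
2│♙ ♗ ♙ ♙ · ♙ ♙ ♙│2
1│♖ · · ♕ ♔ · · ♖│1
  ─────────────────
  a b c d e f g h

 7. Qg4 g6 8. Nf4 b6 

  a b c d e f g h
  ─────────────────
8│♜ · ♝ ♛ ♚ · · ♜│8
7│♟ · ♟ ♟ · ♟ · ♟│7
6│♞ ♟ · · · · ♟ ·│6
5│· · ♝ · ♟ · · ·│5
4│· · · · · ♘ ♕ ·│4
3│· · ♙ · · · · ·│3
2│♙ ♗ ♙ ♙ · ♙ ♙ ♙│2
1│♖ · · · ♔ · · ♖│1
  ─────────────────
  a b c d e f g h

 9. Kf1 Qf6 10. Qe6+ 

  a b c d e f g h
  ─────────────────
8│♜ · ♝ · ♚ · · ♜│8
7│♟ · ♟ ♟ · ♟ · ♟│7
6│♞ ♟ · · ♕ ♛ ♟ ·│6
5│· · ♝ · ♟ · · ·│5
4│· · · · · ♘ · ·│4
3│· · ♙ · · · · ·│3
2│♙ ♗ ♙ ♙ · ♙ ♙ ♙│2
1│♖ · · · · ♔ · ♖│1
  ─────────────────
  a b c d e f g h


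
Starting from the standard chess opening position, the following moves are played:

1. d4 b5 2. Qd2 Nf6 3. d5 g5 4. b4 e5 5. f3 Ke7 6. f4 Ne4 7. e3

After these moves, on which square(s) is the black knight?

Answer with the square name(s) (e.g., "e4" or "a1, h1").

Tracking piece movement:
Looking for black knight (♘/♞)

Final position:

  a b c d e f g h
  ─────────────────
8│♜ ♞ ♝ ♛ · ♝ · ♜│8
7│♟ · ♟ ♟ ♚ ♟ · ♟│7
6│· · · · · · · ·│6
5│· ♟ · ♙ ♟ · ♟ ·│5
4│· ♙ · · ♞ ♙ · ·│4
3│· · · · ♙ · · ·│3
2│♙ · ♙ ♕ · · ♙ ♙│2
1│♖ ♘ ♗ · ♔ ♗ ♘ ♖│1
  ─────────────────
  a b c d e f g h


b8, e4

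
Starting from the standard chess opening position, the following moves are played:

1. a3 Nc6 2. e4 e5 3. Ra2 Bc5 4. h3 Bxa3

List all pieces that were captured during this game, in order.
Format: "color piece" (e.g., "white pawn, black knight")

Tracking captures:
  Bxa3: captured white pawn

white pawn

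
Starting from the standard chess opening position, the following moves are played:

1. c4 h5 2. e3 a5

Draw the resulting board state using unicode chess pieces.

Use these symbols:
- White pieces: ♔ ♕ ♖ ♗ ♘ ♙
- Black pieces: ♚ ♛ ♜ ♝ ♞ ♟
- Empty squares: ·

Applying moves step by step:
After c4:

♜ ♞ ♝ ♛ ♚ ♝ ♞ ♜
♟ ♟ ♟ ♟ ♟ ♟ ♟ ♟
· · · · · · · ·
· · · · · · · ·
· · ♙ · · · · ·
· · · · · · · ·
♙ ♙ · ♙ ♙ ♙ ♙ ♙
♖ ♘ ♗ ♕ ♔ ♗ ♘ ♖


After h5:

♜ ♞ ♝ ♛ ♚ ♝ ♞ ♜
♟ ♟ ♟ ♟ ♟ ♟ ♟ ·
· · · · · · · ·
· · · · · · · ♟
· · ♙ · · · · ·
· · · · · · · ·
♙ ♙ · ♙ ♙ ♙ ♙ ♙
♖ ♘ ♗ ♕ ♔ ♗ ♘ ♖


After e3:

♜ ♞ ♝ ♛ ♚ ♝ ♞ ♜
♟ ♟ ♟ ♟ ♟ ♟ ♟ ·
· · · · · · · ·
· · · · · · · ♟
· · ♙ · · · · ·
· · · · ♙ · · ·
♙ ♙ · ♙ · ♙ ♙ ♙
♖ ♘ ♗ ♕ ♔ ♗ ♘ ♖


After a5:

♜ ♞ ♝ ♛ ♚ ♝ ♞ ♜
· ♟ ♟ ♟ ♟ ♟ ♟ ·
· · · · · · · ·
♟ · · · · · · ♟
· · ♙ · · · · ·
· · · · ♙ · · ·
♙ ♙ · ♙ · ♙ ♙ ♙
♖ ♘ ♗ ♕ ♔ ♗ ♘ ♖



  a b c d e f g h
  ─────────────────
8│♜ ♞ ♝ ♛ ♚ ♝ ♞ ♜│8
7│· ♟ ♟ ♟ ♟ ♟ ♟ ·│7
6│· · · · · · · ·│6
5│♟ · · · · · · ♟│5
4│· · ♙ · · · · ·│4
3│· · · · ♙ · · ·│3
2│♙ ♙ · ♙ · ♙ ♙ ♙│2
1│♖ ♘ ♗ ♕ ♔ ♗ ♘ ♖│1
  ─────────────────
  a b c d e f g h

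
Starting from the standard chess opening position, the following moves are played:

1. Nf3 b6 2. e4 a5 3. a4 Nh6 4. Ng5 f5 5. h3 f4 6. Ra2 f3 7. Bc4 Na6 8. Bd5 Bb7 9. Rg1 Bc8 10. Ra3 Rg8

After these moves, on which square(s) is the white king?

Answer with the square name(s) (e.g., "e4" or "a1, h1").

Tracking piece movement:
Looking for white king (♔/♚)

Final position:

  a b c d e f g h
  ─────────────────
8│♜ · ♝ ♛ ♚ ♝ ♜ ·│8
7│· · ♟ ♟ ♟ · ♟ ♟│7
6│♞ ♟ · · · · · ♞│6
5│♟ · · ♗ · · ♘ ·│5
4│♙ · · · ♙ · · ·│4
3│♖ · · · · ♟ · ♙│3
2│· ♙ ♙ ♙ · ♙ ♙ ·│2
1│· ♘ ♗ ♕ ♔ · ♖ ·│1
  ─────────────────
  a b c d e f g h


e1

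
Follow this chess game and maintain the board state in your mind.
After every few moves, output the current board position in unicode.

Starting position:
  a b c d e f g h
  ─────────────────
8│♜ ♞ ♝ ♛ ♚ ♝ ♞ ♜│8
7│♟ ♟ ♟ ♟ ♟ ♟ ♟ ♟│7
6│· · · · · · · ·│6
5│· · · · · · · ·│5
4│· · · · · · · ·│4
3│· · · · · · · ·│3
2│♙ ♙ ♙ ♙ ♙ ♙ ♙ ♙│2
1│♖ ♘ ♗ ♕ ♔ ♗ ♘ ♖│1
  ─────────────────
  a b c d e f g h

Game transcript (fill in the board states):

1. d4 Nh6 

  a b c d e f g h
  ─────────────────
8│♜ ♞ ♝ ♛ ♚ ♝ · ♜│8
7│♟ ♟ ♟ ♟ ♟ ♟ ♟ ♟│7
6│· · · · · · · ♞│6
5│· · · · · · · ·│5
4│· · · ♙ · · · ·│4
3│· · · · · · · ·│3
2│♙ ♙ ♙ · ♙ ♙ ♙ ♙│2
1│♖ ♘ ♗ ♕ ♔ ♗ ♘ ♖│1
  ─────────────────
  a b c d e f g h

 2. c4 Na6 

  a b c d e f g h
  ─────────────────
8│♜ · ♝ ♛ ♚ ♝ · ♜│8
7│♟ ♟ ♟ ♟ ♟ ♟ ♟ ♟│7
6│♞ · · · · · · ♞│6
5│· · · · · · · ·│5
4│· · ♙ ♙ · · · ·│4
3│· · · · · · · ·│3
2│♙ ♙ · · ♙ ♙ ♙ ♙│2
1│♖ ♘ ♗ ♕ ♔ ♗ ♘ ♖│1
  ─────────────────
  a b c d e f g h

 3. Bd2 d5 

  a b c d e f g h
  ─────────────────
8│♜ · ♝ ♛ ♚ ♝ · ♜│8
7│♟ ♟ ♟ · ♟ ♟ ♟ ♟│7
6│♞ · · · · · · ♞│6
5│· · · ♟ · · · ·│5
4│· · ♙ ♙ · · · ·│4
3│· · · · · · · ·│3
2│♙ ♙ · ♗ ♙ ♙ ♙ ♙│2
1│♖ ♘ · ♕ ♔ ♗ ♘ ♖│1
  ─────────────────
  a b c d e f g h

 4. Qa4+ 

  a b c d e f g h
  ─────────────────
8│♜ · ♝ ♛ ♚ ♝ · ♜│8
7│♟ ♟ ♟ · ♟ ♟ ♟ ♟│7
6│♞ · · · · · · ♞│6
5│· · · ♟ · · · ·│5
4│♕ · ♙ ♙ · · · ·│4
3│· · · · · · · ·│3
2│♙ ♙ · ♗ ♙ ♙ ♙ ♙│2
1│♖ ♘ · · ♔ ♗ ♘ ♖│1
  ─────────────────
  a b c d e f g h


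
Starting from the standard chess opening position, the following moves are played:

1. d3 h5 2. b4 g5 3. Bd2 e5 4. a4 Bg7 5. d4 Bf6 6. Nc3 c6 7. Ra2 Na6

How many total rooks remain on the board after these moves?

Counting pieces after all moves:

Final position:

  a b c d e f g h
  ─────────────────
8│♜ · ♝ ♛ ♚ · ♞ ♜│8
7│♟ ♟ · ♟ · ♟ · ·│7
6│♞ · ♟ · · ♝ · ·│6
5│· · · · ♟ · ♟ ♟│5
4│♙ ♙ · ♙ · · · ·│4
3│· · ♘ · · · · ·│3
2│♖ · ♙ ♗ ♙ ♙ ♙ ♙│2
1│· · · ♕ ♔ ♗ ♘ ♖│1
  ─────────────────
  a b c d e f g h


4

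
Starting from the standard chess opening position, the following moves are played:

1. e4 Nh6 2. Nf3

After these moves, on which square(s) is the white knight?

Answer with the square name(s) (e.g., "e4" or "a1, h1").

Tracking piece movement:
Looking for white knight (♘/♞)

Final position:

  a b c d e f g h
  ─────────────────
8│♜ ♞ ♝ ♛ ♚ ♝ · ♜│8
7│♟ ♟ ♟ ♟ ♟ ♟ ♟ ♟│7
6│· · · · · · · ♞│6
5│· · · · · · · ·│5
4│· · · · ♙ · · ·│4
3│· · · · · ♘ · ·│3
2│♙ ♙ ♙ ♙ · ♙ ♙ ♙│2
1│♖ ♘ ♗ ♕ ♔ ♗ · ♖│1
  ─────────────────
  a b c d e f g h


b1, f3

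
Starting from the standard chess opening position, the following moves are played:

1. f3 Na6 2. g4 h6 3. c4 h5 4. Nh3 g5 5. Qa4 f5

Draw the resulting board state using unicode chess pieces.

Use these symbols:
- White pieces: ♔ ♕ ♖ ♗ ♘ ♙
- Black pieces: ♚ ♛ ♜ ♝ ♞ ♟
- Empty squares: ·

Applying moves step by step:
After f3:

♜ ♞ ♝ ♛ ♚ ♝ ♞ ♜
♟ ♟ ♟ ♟ ♟ ♟ ♟ ♟
· · · · · · · ·
· · · · · · · ·
· · · · · · · ·
· · · · · ♙ · ·
♙ ♙ ♙ ♙ ♙ · ♙ ♙
♖ ♘ ♗ ♕ ♔ ♗ ♘ ♖


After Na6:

♜ · ♝ ♛ ♚ ♝ ♞ ♜
♟ ♟ ♟ ♟ ♟ ♟ ♟ ♟
♞ · · · · · · ·
· · · · · · · ·
· · · · · · · ·
· · · · · ♙ · ·
♙ ♙ ♙ ♙ ♙ · ♙ ♙
♖ ♘ ♗ ♕ ♔ ♗ ♘ ♖


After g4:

♜ · ♝ ♛ ♚ ♝ ♞ ♜
♟ ♟ ♟ ♟ ♟ ♟ ♟ ♟
♞ · · · · · · ·
· · · · · · · ·
· · · · · · ♙ ·
· · · · · ♙ · ·
♙ ♙ ♙ ♙ ♙ · · ♙
♖ ♘ ♗ ♕ ♔ ♗ ♘ ♖


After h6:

♜ · ♝ ♛ ♚ ♝ ♞ ♜
♟ ♟ ♟ ♟ ♟ ♟ ♟ ·
♞ · · · · · · ♟
· · · · · · · ·
· · · · · · ♙ ·
· · · · · ♙ · ·
♙ ♙ ♙ ♙ ♙ · · ♙
♖ ♘ ♗ ♕ ♔ ♗ ♘ ♖


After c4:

♜ · ♝ ♛ ♚ ♝ ♞ ♜
♟ ♟ ♟ ♟ ♟ ♟ ♟ ·
♞ · · · · · · ♟
· · · · · · · ·
· · ♙ · · · ♙ ·
· · · · · ♙ · ·
♙ ♙ · ♙ ♙ · · ♙
♖ ♘ ♗ ♕ ♔ ♗ ♘ ♖


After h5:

♜ · ♝ ♛ ♚ ♝ ♞ ♜
♟ ♟ ♟ ♟ ♟ ♟ ♟ ·
♞ · · · · · · ·
· · · · · · · ♟
· · ♙ · · · ♙ ·
· · · · · ♙ · ·
♙ ♙ · ♙ ♙ · · ♙
♖ ♘ ♗ ♕ ♔ ♗ ♘ ♖


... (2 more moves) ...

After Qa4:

♜ · ♝ ♛ ♚ ♝ ♞ ♜
♟ ♟ ♟ ♟ ♟ ♟ · ·
♞ · · · · · · ·
· · · · · · ♟ ♟
♕ · ♙ · · · ♙ ·
· · · · · ♙ · ♘
♙ ♙ · ♙ ♙ · · ♙
♖ ♘ ♗ · ♔ ♗ · ♖


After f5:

♜ · ♝ ♛ ♚ ♝ ♞ ♜
♟ ♟ ♟ ♟ ♟ · · ·
♞ · · · · · · ·
· · · · · ♟ ♟ ♟
♕ · ♙ · · · ♙ ·
· · · · · ♙ · ♘
♙ ♙ · ♙ ♙ · · ♙
♖ ♘ ♗ · ♔ ♗ · ♖



  a b c d e f g h
  ─────────────────
8│♜ · ♝ ♛ ♚ ♝ ♞ ♜│8
7│♟ ♟ ♟ ♟ ♟ · · ·│7
6│♞ · · · · · · ·│6
5│· · · · · ♟ ♟ ♟│5
4│♕ · ♙ · · · ♙ ·│4
3│· · · · · ♙ · ♘│3
2│♙ ♙ · ♙ ♙ · · ♙│2
1│♖ ♘ ♗ · ♔ ♗ · ♖│1
  ─────────────────
  a b c d e f g h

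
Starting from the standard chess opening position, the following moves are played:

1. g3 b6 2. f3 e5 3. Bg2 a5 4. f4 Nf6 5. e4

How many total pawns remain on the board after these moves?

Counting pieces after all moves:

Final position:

  a b c d e f g h
  ─────────────────
8│♜ ♞ ♝ ♛ ♚ ♝ · ♜│8
7│· · ♟ ♟ · ♟ ♟ ♟│7
6│· ♟ · · · ♞ · ·│6
5│♟ · · · ♟ · · ·│5
4│· · · · ♙ ♙ · ·│4
3│· · · · · · ♙ ·│3
2│♙ ♙ ♙ ♙ · · ♗ ♙│2
1│♖ ♘ ♗ ♕ ♔ · ♘ ♖│1
  ─────────────────
  a b c d e f g h


16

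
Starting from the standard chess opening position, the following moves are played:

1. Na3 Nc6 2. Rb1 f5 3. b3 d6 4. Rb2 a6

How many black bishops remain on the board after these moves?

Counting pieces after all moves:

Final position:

  a b c d e f g h
  ─────────────────
8│♜ · ♝ ♛ ♚ ♝ ♞ ♜│8
7│· ♟ ♟ · ♟ · ♟ ♟│7
6│♟ · ♞ ♟ · · · ·│6
5│· · · · · ♟ · ·│5
4│· · · · · · · ·│4
3│♘ ♙ · · · · · ·│3
2│♙ ♖ ♙ ♙ ♙ ♙ ♙ ♙│2
1│· · ♗ ♕ ♔ ♗ ♘ ♖│1
  ─────────────────
  a b c d e f g h


2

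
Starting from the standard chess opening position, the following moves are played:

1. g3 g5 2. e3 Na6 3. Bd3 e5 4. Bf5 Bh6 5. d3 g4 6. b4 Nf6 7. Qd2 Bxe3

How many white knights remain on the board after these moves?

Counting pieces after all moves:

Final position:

  a b c d e f g h
  ─────────────────
8│♜ · ♝ ♛ ♚ · · ♜│8
7│♟ ♟ ♟ ♟ · ♟ · ♟│7
6│♞ · · · · ♞ · ·│6
5│· · · · ♟ ♗ · ·│5
4│· ♙ · · · · ♟ ·│4
3│· · · ♙ ♝ · ♙ ·│3
2│♙ · ♙ ♕ · ♙ · ♙│2
1│♖ ♘ ♗ · ♔ · ♘ ♖│1
  ─────────────────
  a b c d e f g h


2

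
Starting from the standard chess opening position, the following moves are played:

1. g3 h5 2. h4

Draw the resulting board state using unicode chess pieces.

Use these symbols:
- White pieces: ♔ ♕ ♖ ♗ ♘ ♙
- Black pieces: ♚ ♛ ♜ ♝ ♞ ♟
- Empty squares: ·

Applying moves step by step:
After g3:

♜ ♞ ♝ ♛ ♚ ♝ ♞ ♜
♟ ♟ ♟ ♟ ♟ ♟ ♟ ♟
· · · · · · · ·
· · · · · · · ·
· · · · · · · ·
· · · · · · ♙ ·
♙ ♙ ♙ ♙ ♙ ♙ · ♙
♖ ♘ ♗ ♕ ♔ ♗ ♘ ♖


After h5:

♜ ♞ ♝ ♛ ♚ ♝ ♞ ♜
♟ ♟ ♟ ♟ ♟ ♟ ♟ ·
· · · · · · · ·
· · · · · · · ♟
· · · · · · · ·
· · · · · · ♙ ·
♙ ♙ ♙ ♙ ♙ ♙ · ♙
♖ ♘ ♗ ♕ ♔ ♗ ♘ ♖


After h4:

♜ ♞ ♝ ♛ ♚ ♝ ♞ ♜
♟ ♟ ♟ ♟ ♟ ♟ ♟ ·
· · · · · · · ·
· · · · · · · ♟
· · · · · · · ♙
· · · · · · ♙ ·
♙ ♙ ♙ ♙ ♙ ♙ · ·
♖ ♘ ♗ ♕ ♔ ♗ ♘ ♖



  a b c d e f g h
  ─────────────────
8│♜ ♞ ♝ ♛ ♚ ♝ ♞ ♜│8
7│♟ ♟ ♟ ♟ ♟ ♟ ♟ ·│7
6│· · · · · · · ·│6
5│· · · · · · · ♟│5
4│· · · · · · · ♙│4
3│· · · · · · ♙ ·│3
2│♙ ♙ ♙ ♙ ♙ ♙ · ·│2
1│♖ ♘ ♗ ♕ ♔ ♗ ♘ ♖│1
  ─────────────────
  a b c d e f g h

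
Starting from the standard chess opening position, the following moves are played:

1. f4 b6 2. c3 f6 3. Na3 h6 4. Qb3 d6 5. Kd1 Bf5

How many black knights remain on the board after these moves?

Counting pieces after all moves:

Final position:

  a b c d e f g h
  ─────────────────
8│♜ ♞ · ♛ ♚ ♝ ♞ ♜│8
7│♟ · ♟ · ♟ · ♟ ·│7
6│· ♟ · ♟ · ♟ · ♟│6
5│· · · · · ♝ · ·│5
4│· · · · · ♙ · ·│4
3│♘ ♕ ♙ · · · · ·│3
2│♙ ♙ · ♙ ♙ · ♙ ♙│2
1│♖ · ♗ ♔ · ♗ ♘ ♖│1
  ─────────────────
  a b c d e f g h


2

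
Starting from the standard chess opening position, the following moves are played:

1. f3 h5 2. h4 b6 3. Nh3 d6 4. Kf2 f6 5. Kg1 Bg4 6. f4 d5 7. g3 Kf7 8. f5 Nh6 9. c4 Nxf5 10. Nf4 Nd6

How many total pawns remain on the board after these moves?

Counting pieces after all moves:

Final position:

  a b c d e f g h
  ─────────────────
8│♜ ♞ · ♛ · ♝ · ♜│8
7│♟ · ♟ · ♟ ♚ ♟ ·│7
6│· ♟ · ♞ · ♟ · ·│6
5│· · · ♟ · · · ♟│5
4│· · ♙ · · ♘ ♝ ♙│4
3│· · · · · · ♙ ·│3
2│♙ ♙ · ♙ ♙ · · ·│2
1│♖ ♘ ♗ ♕ · ♗ ♔ ♖│1
  ─────────────────
  a b c d e f g h


15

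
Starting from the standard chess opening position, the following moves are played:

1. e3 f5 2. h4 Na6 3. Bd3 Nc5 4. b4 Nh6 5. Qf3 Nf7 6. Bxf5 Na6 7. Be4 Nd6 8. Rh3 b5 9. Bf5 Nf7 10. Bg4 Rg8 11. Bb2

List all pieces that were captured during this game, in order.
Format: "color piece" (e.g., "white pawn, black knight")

Tracking captures:
  Bxf5: captured black pawn

black pawn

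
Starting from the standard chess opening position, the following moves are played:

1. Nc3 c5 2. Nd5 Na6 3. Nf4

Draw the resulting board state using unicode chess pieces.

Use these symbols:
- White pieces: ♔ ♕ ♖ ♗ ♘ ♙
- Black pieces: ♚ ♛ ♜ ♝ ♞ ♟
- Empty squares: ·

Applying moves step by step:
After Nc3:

♜ ♞ ♝ ♛ ♚ ♝ ♞ ♜
♟ ♟ ♟ ♟ ♟ ♟ ♟ ♟
· · · · · · · ·
· · · · · · · ·
· · · · · · · ·
· · ♘ · · · · ·
♙ ♙ ♙ ♙ ♙ ♙ ♙ ♙
♖ · ♗ ♕ ♔ ♗ ♘ ♖


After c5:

♜ ♞ ♝ ♛ ♚ ♝ ♞ ♜
♟ ♟ · ♟ ♟ ♟ ♟ ♟
· · · · · · · ·
· · ♟ · · · · ·
· · · · · · · ·
· · ♘ · · · · ·
♙ ♙ ♙ ♙ ♙ ♙ ♙ ♙
♖ · ♗ ♕ ♔ ♗ ♘ ♖


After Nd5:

♜ ♞ ♝ ♛ ♚ ♝ ♞ ♜
♟ ♟ · ♟ ♟ ♟ ♟ ♟
· · · · · · · ·
· · ♟ ♘ · · · ·
· · · · · · · ·
· · · · · · · ·
♙ ♙ ♙ ♙ ♙ ♙ ♙ ♙
♖ · ♗ ♕ ♔ ♗ ♘ ♖


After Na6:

♜ · ♝ ♛ ♚ ♝ ♞ ♜
♟ ♟ · ♟ ♟ ♟ ♟ ♟
♞ · · · · · · ·
· · ♟ ♘ · · · ·
· · · · · · · ·
· · · · · · · ·
♙ ♙ ♙ ♙ ♙ ♙ ♙ ♙
♖ · ♗ ♕ ♔ ♗ ♘ ♖


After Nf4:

♜ · ♝ ♛ ♚ ♝ ♞ ♜
♟ ♟ · ♟ ♟ ♟ ♟ ♟
♞ · · · · · · ·
· · ♟ · · · · ·
· · · · · ♘ · ·
· · · · · · · ·
♙ ♙ ♙ ♙ ♙ ♙ ♙ ♙
♖ · ♗ ♕ ♔ ♗ ♘ ♖



  a b c d e f g h
  ─────────────────
8│♜ · ♝ ♛ ♚ ♝ ♞ ♜│8
7│♟ ♟ · ♟ ♟ ♟ ♟ ♟│7
6│♞ · · · · · · ·│6
5│· · ♟ · · · · ·│5
4│· · · · · ♘ · ·│4
3│· · · · · · · ·│3
2│♙ ♙ ♙ ♙ ♙ ♙ ♙ ♙│2
1│♖ · ♗ ♕ ♔ ♗ ♘ ♖│1
  ─────────────────
  a b c d e f g h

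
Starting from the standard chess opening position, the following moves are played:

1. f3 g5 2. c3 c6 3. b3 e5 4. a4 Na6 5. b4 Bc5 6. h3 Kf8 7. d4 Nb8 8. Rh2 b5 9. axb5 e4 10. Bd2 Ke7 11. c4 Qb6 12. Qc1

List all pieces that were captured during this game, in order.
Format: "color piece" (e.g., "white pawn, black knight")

Tracking captures:
  axb5: captured black pawn

black pawn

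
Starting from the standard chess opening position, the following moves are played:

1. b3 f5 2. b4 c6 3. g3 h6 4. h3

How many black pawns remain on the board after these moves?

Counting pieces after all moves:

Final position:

  a b c d e f g h
  ─────────────────
8│♜ ♞ ♝ ♛ ♚ ♝ ♞ ♜│8
7│♟ ♟ · ♟ ♟ · ♟ ·│7
6│· · ♟ · · · · ♟│6
5│· · · · · ♟ · ·│5
4│· ♙ · · · · · ·│4
3│· · · · · · ♙ ♙│3
2│♙ · ♙ ♙ ♙ ♙ · ·│2
1│♖ ♘ ♗ ♕ ♔ ♗ ♘ ♖│1
  ─────────────────
  a b c d e f g h


8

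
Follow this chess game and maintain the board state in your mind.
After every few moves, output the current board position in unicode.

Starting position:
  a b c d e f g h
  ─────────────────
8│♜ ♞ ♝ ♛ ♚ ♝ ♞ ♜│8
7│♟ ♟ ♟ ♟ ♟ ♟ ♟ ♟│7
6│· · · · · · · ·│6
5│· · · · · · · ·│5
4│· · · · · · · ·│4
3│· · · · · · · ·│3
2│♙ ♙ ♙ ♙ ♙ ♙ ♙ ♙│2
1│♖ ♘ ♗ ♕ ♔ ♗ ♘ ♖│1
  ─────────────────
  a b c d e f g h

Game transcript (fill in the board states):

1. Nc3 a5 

  a b c d e f g h
  ─────────────────
8│♜ ♞ ♝ ♛ ♚ ♝ ♞ ♜│8
7│· ♟ ♟ ♟ ♟ ♟ ♟ ♟│7
6│· · · · · · · ·│6
5│♟ · · · · · · ·│5
4│· · · · · · · ·│4
3│· · ♘ · · · · ·│3
2│♙ ♙ ♙ ♙ ♙ ♙ ♙ ♙│2
1│♖ · ♗ ♕ ♔ ♗ ♘ ♖│1
  ─────────────────
  a b c d e f g h

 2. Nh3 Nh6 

  a b c d e f g h
  ─────────────────
8│♜ ♞ ♝ ♛ ♚ ♝ · ♜│8
7│· ♟ ♟ ♟ ♟ ♟ ♟ ♟│7
6│· · · · · · · ♞│6
5│♟ · · · · · · ·│5
4│· · · · · · · ·│4
3│· · ♘ · · · · ♘│3
2│♙ ♙ ♙ ♙ ♙ ♙ ♙ ♙│2
1│♖ · ♗ ♕ ♔ ♗ · ♖│1
  ─────────────────
  a b c d e f g h

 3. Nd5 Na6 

  a b c d e f g h
  ─────────────────
8│♜ · ♝ ♛ ♚ ♝ · ♜│8
7│· ♟ ♟ ♟ ♟ ♟ ♟ ♟│7
6│♞ · · · · · · ♞│6
5│♟ · · ♘ · · · ·│5
4│· · · · · · · ·│4
3│· · · · · · · ♘│3
2│♙ ♙ ♙ ♙ ♙ ♙ ♙ ♙│2
1│♖ · ♗ ♕ ♔ ♗ · ♖│1
  ─────────────────
  a b c d e f g h

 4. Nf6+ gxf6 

  a b c d e f g h
  ─────────────────
8│♜ · ♝ ♛ ♚ ♝ · ♜│8
7│· ♟ ♟ ♟ ♟ ♟ · ♟│7
6│♞ · · · · ♟ · ♞│6
5│♟ · · · · · · ·│5
4│· · · · · · · ·│4
3│· · · · · · · ♘│3
2│♙ ♙ ♙ ♙ ♙ ♙ ♙ ♙│2
1│♖ · ♗ ♕ ♔ ♗ · ♖│1
  ─────────────────
  a b c d e f g h



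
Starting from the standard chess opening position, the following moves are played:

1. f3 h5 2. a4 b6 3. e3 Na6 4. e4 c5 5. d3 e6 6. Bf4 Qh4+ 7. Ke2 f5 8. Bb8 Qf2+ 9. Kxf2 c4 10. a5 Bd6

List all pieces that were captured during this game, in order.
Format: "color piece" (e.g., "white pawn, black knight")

Tracking captures:
  Kxf2: captured black queen

black queen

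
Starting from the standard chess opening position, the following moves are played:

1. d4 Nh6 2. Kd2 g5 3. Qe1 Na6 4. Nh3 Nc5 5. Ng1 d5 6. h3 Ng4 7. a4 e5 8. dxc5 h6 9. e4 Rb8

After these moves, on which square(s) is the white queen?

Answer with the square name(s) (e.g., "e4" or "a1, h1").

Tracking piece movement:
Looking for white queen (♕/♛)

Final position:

  a b c d e f g h
  ─────────────────
8│· ♜ ♝ ♛ ♚ ♝ · ♜│8
7│♟ ♟ ♟ · · ♟ · ·│7
6│· · · · · · · ♟│6
5│· · ♙ ♟ ♟ · ♟ ·│5
4│♙ · · · ♙ · ♞ ·│4
3│· · · · · · · ♙│3
2│· ♙ ♙ ♔ · ♙ ♙ ·│2
1│♖ ♘ ♗ · ♕ ♗ ♘ ♖│1
  ─────────────────
  a b c d e f g h


e1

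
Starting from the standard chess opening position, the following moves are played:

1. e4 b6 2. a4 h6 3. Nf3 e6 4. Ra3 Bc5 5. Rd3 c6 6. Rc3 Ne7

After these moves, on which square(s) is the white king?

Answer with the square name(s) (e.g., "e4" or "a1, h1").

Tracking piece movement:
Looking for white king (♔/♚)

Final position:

  a b c d e f g h
  ─────────────────
8│♜ ♞ ♝ ♛ ♚ · · ♜│8
7│♟ · · ♟ ♞ ♟ ♟ ·│7
6│· ♟ ♟ · ♟ · · ♟│6
5│· · ♝ · · · · ·│5
4│♙ · · · ♙ · · ·│4
3│· · ♖ · · ♘ · ·│3
2│· ♙ ♙ ♙ · ♙ ♙ ♙│2
1│· ♘ ♗ ♕ ♔ ♗ · ♖│1
  ─────────────────
  a b c d e f g h


e1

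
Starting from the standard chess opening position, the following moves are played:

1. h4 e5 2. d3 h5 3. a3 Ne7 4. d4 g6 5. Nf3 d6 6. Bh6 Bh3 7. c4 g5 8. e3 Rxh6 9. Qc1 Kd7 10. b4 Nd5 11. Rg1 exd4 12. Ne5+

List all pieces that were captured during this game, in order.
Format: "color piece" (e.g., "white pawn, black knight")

Tracking captures:
  Rxh6: captured white bishop
  exd4: captured white pawn

white bishop, white pawn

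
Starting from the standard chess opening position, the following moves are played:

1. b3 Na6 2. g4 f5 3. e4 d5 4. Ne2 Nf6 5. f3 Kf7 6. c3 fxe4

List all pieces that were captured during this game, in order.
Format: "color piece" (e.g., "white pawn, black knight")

Tracking captures:
  fxe4: captured white pawn

white pawn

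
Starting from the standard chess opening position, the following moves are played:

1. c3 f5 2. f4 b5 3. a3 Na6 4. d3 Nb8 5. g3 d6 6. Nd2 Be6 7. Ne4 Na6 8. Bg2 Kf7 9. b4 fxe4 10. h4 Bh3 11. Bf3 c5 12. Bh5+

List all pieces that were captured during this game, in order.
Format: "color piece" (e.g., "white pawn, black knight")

Tracking captures:
  fxe4: captured white knight

white knight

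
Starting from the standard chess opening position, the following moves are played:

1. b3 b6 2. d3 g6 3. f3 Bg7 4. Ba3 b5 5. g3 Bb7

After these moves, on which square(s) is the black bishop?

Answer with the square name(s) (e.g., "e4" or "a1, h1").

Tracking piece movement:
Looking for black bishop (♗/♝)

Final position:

  a b c d e f g h
  ─────────────────
8│♜ ♞ · ♛ ♚ · ♞ ♜│8
7│♟ ♝ ♟ ♟ ♟ ♟ ♝ ♟│7
6│· · · · · · ♟ ·│6
5│· ♟ · · · · · ·│5
4│· · · · · · · ·│4
3│♗ ♙ · ♙ · ♙ ♙ ·│3
2│♙ · ♙ · ♙ · · ♙│2
1│♖ ♘ · ♕ ♔ ♗ ♘ ♖│1
  ─────────────────
  a b c d e f g h


b7, g7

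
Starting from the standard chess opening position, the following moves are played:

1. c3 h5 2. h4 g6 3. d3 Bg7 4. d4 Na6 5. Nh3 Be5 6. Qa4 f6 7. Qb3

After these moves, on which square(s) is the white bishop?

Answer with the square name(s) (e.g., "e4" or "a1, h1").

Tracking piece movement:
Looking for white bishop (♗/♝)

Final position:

  a b c d e f g h
  ─────────────────
8│♜ · ♝ ♛ ♚ · ♞ ♜│8
7│♟ ♟ ♟ ♟ ♟ · · ·│7
6│♞ · · · · ♟ ♟ ·│6
5│· · · · ♝ · · ♟│5
4│· · · ♙ · · · ♙│4
3│· ♕ ♙ · · · · ♘│3
2│♙ ♙ · · ♙ ♙ ♙ ·│2
1│♖ ♘ ♗ · ♔ ♗ · ♖│1
  ─────────────────
  a b c d e f g h


c1, f1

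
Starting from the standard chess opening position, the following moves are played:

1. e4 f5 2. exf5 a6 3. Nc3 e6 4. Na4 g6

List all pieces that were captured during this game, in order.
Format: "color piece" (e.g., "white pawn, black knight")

Tracking captures:
  exf5: captured black pawn

black pawn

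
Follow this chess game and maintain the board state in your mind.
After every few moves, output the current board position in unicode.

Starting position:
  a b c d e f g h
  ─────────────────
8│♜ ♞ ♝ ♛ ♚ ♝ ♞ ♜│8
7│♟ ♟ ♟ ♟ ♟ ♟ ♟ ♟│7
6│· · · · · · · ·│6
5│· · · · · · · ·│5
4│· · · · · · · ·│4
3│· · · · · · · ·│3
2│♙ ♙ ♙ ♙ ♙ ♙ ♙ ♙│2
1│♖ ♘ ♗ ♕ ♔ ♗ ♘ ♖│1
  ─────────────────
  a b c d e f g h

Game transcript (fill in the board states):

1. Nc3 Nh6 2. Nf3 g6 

  a b c d e f g h
  ─────────────────
8│♜ ♞ ♝ ♛ ♚ ♝ · ♜│8
7│♟ ♟ ♟ ♟ ♟ ♟ · ♟│7
6│· · · · · · ♟ ♞│6
5│· · · · · · · ·│5
4│· · · · · · · ·│4
3│· · ♘ · · ♘ · ·│3
2│♙ ♙ ♙ ♙ ♙ ♙ ♙ ♙│2
1│♖ · ♗ ♕ ♔ ♗ · ♖│1
  ─────────────────
  a b c d e f g h

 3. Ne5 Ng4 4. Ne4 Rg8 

  a b c d e f g h
  ─────────────────
8│♜ ♞ ♝ ♛ ♚ ♝ ♜ ·│8
7│♟ ♟ ♟ ♟ ♟ ♟ · ♟│7
6│· · · · · · ♟ ·│6
5│· · · · ♘ · · ·│5
4│· · · · ♘ · ♞ ·│4
3│· · · · · · · ·│3
2│♙ ♙ ♙ ♙ ♙ ♙ ♙ ♙│2
1│♖ · ♗ ♕ ♔ ♗ · ♖│1
  ─────────────────
  a b c d e f g h

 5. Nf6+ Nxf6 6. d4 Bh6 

  a b c d e f g h
  ─────────────────
8│♜ ♞ ♝ ♛ ♚ · ♜ ·│8
7│♟ ♟ ♟ ♟ ♟ ♟ · ♟│7
6│· · · · · ♞ ♟ ♝│6
5│· · · · ♘ · · ·│5
4│· · · ♙ · · · ·│4
3│· · · · · · · ·│3
2│♙ ♙ ♙ · ♙ ♙ ♙ ♙│2
1│♖ · ♗ ♕ ♔ ♗ · ♖│1
  ─────────────────
  a b c d e f g h

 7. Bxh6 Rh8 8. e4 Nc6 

  a b c d e f g h
  ─────────────────
8│♜ · ♝ ♛ ♚ · · ♜│8
7│♟ ♟ ♟ ♟ ♟ ♟ · ♟│7
6│· · ♞ · · ♞ ♟ ♗│6
5│· · · · ♘ · · ·│5
4│· · · ♙ ♙ · · ·│4
3│· · · · · · · ·│3
2│♙ ♙ ♙ · · ♙ ♙ ♙│2
1│♖ · · ♕ ♔ ♗ · ♖│1
  ─────────────────
  a b c d e f g h

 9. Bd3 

  a b c d e f g h
  ─────────────────
8│♜ · ♝ ♛ ♚ · · ♜│8
7│♟ ♟ ♟ ♟ ♟ ♟ · ♟│7
6│· · ♞ · · ♞ ♟ ♗│6
5│· · · · ♘ · · ·│5
4│· · · ♙ ♙ · · ·│4
3│· · · ♗ · · · ·│3
2│♙ ♙ ♙ · · ♙ ♙ ♙│2
1│♖ · · ♕ ♔ · · ♖│1
  ─────────────────
  a b c d e f g h


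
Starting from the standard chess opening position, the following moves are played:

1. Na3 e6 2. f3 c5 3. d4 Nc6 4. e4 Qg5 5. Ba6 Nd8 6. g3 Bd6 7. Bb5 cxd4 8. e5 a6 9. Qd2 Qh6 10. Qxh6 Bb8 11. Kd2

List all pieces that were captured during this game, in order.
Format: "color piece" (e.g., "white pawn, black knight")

Tracking captures:
  cxd4: captured white pawn
  Qxh6: captured black queen

white pawn, black queen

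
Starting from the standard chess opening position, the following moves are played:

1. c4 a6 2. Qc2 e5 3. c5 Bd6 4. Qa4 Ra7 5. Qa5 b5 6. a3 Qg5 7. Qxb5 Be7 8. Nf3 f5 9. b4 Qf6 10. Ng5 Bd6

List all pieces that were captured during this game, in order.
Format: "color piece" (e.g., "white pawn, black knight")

Tracking captures:
  Qxb5: captured black pawn

black pawn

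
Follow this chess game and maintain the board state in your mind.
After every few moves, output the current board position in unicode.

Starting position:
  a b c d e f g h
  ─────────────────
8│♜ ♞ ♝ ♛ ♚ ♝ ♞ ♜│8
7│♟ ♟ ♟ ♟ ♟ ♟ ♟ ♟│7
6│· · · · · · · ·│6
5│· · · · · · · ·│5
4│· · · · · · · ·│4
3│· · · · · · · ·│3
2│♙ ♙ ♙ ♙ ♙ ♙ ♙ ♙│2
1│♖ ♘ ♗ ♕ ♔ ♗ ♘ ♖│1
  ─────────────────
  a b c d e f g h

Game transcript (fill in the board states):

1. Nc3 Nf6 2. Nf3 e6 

  a b c d e f g h
  ─────────────────
8│♜ ♞ ♝ ♛ ♚ ♝ · ♜│8
7│♟ ♟ ♟ ♟ · ♟ ♟ ♟│7
6│· · · · ♟ ♞ · ·│6
5│· · · · · · · ·│5
4│· · · · · · · ·│4
3│· · ♘ · · ♘ · ·│3
2│♙ ♙ ♙ ♙ ♙ ♙ ♙ ♙│2
1│♖ · ♗ ♕ ♔ ♗ · ♖│1
  ─────────────────
  a b c d e f g h

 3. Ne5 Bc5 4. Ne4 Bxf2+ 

  a b c d e f g h
  ─────────────────
8│♜ ♞ ♝ ♛ ♚ · · ♜│8
7│♟ ♟ ♟ ♟ · ♟ ♟ ♟│7
6│· · · · ♟ ♞ · ·│6
5│· · · · ♘ · · ·│5
4│· · · · ♘ · · ·│4
3│· · · · · · · ·│3
2│♙ ♙ ♙ ♙ ♙ ♝ ♙ ♙│2
1│♖ · ♗ ♕ ♔ ♗ · ♖│1
  ─────────────────
  a b c d e f g h

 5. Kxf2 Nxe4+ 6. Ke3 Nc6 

  a b c d e f g h
  ─────────────────
8│♜ · ♝ ♛ ♚ · · ♜│8
7│♟ ♟ ♟ ♟ · ♟ ♟ ♟│7
6│· · ♞ · ♟ · · ·│6
5│· · · · ♘ · · ·│5
4│· · · · ♞ · · ·│4
3│· · · · ♔ · · ·│3
2│♙ ♙ ♙ ♙ ♙ · ♙ ♙│2
1│♖ · ♗ ♕ · ♗ · ♖│1
  ─────────────────
  a b c d e f g h

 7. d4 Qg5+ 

  a b c d e f g h
  ─────────────────
8│♜ · ♝ · ♚ · · ♜│8
7│♟ ♟ ♟ ♟ · ♟ ♟ ♟│7
6│· · ♞ · ♟ · · ·│6
5│· · · · ♘ · ♛ ·│5
4│· · · ♙ ♞ · · ·│4
3│· · · · ♔ · · ·│3
2│♙ ♙ ♙ · ♙ · ♙ ♙│2
1│♖ · ♗ ♕ · ♗ · ♖│1
  ─────────────────
  a b c d e f g h


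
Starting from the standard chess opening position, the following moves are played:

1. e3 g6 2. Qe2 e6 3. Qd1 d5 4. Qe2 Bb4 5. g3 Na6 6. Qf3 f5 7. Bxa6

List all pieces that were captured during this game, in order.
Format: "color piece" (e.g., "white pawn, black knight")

Tracking captures:
  Bxa6: captured black knight

black knight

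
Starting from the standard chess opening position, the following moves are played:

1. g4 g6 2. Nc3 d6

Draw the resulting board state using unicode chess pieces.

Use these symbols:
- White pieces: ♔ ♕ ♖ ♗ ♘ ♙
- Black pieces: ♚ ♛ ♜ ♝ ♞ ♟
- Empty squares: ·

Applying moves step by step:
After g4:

♜ ♞ ♝ ♛ ♚ ♝ ♞ ♜
♟ ♟ ♟ ♟ ♟ ♟ ♟ ♟
· · · · · · · ·
· · · · · · · ·
· · · · · · ♙ ·
· · · · · · · ·
♙ ♙ ♙ ♙ ♙ ♙ · ♙
♖ ♘ ♗ ♕ ♔ ♗ ♘ ♖


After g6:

♜ ♞ ♝ ♛ ♚ ♝ ♞ ♜
♟ ♟ ♟ ♟ ♟ ♟ · ♟
· · · · · · ♟ ·
· · · · · · · ·
· · · · · · ♙ ·
· · · · · · · ·
♙ ♙ ♙ ♙ ♙ ♙ · ♙
♖ ♘ ♗ ♕ ♔ ♗ ♘ ♖


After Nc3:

♜ ♞ ♝ ♛ ♚ ♝ ♞ ♜
♟ ♟ ♟ ♟ ♟ ♟ · ♟
· · · · · · ♟ ·
· · · · · · · ·
· · · · · · ♙ ·
· · ♘ · · · · ·
♙ ♙ ♙ ♙ ♙ ♙ · ♙
♖ · ♗ ♕ ♔ ♗ ♘ ♖


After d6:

♜ ♞ ♝ ♛ ♚ ♝ ♞ ♜
♟ ♟ ♟ · ♟ ♟ · ♟
· · · ♟ · · ♟ ·
· · · · · · · ·
· · · · · · ♙ ·
· · ♘ · · · · ·
♙ ♙ ♙ ♙ ♙ ♙ · ♙
♖ · ♗ ♕ ♔ ♗ ♘ ♖



  a b c d e f g h
  ─────────────────
8│♜ ♞ ♝ ♛ ♚ ♝ ♞ ♜│8
7│♟ ♟ ♟ · ♟ ♟ · ♟│7
6│· · · ♟ · · ♟ ·│6
5│· · · · · · · ·│5
4│· · · · · · ♙ ·│4
3│· · ♘ · · · · ·│3
2│♙ ♙ ♙ ♙ ♙ ♙ · ♙│2
1│♖ · ♗ ♕ ♔ ♗ ♘ ♖│1
  ─────────────────
  a b c d e f g h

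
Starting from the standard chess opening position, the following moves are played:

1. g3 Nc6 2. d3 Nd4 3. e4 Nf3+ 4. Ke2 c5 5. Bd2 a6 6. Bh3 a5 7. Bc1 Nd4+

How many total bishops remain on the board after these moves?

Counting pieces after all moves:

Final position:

  a b c d e f g h
  ─────────────────
8│♜ · ♝ ♛ ♚ ♝ ♞ ♜│8
7│· ♟ · ♟ ♟ ♟ ♟ ♟│7
6│· · · · · · · ·│6
5│♟ · ♟ · · · · ·│5
4│· · · ♞ ♙ · · ·│4
3│· · · ♙ · · ♙ ♗│3
2│♙ ♙ ♙ · ♔ ♙ · ♙│2
1│♖ ♘ ♗ ♕ · · ♘ ♖│1
  ─────────────────
  a b c d e f g h


4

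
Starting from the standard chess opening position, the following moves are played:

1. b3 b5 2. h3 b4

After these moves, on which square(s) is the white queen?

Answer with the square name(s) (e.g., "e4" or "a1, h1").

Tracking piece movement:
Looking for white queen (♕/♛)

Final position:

  a b c d e f g h
  ─────────────────
8│♜ ♞ ♝ ♛ ♚ ♝ ♞ ♜│8
7│♟ · ♟ ♟ ♟ ♟ ♟ ♟│7
6│· · · · · · · ·│6
5│· · · · · · · ·│5
4│· ♟ · · · · · ·│4
3│· ♙ · · · · · ♙│3
2│♙ · ♙ ♙ ♙ ♙ ♙ ·│2
1│♖ ♘ ♗ ♕ ♔ ♗ ♘ ♖│1
  ─────────────────
  a b c d e f g h


d1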